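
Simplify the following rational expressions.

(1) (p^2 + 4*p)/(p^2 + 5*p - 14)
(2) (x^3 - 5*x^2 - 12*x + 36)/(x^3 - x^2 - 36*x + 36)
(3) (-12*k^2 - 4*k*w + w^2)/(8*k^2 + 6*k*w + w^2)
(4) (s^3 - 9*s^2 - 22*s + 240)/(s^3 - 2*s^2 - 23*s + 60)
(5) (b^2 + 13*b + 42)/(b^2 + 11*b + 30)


(1) = (p^2 + 4*p)/(p^2 + 5*p - 14)
(2) = (x^2 + x - 6)/(x^2 + 5*x - 6)
(3) = (-6*k + w)/(4*k + w)
(4) = (s^2 - 14*s + 48)/(s^2 - 7*s + 12)
(5) = (b + 7)/(b + 5)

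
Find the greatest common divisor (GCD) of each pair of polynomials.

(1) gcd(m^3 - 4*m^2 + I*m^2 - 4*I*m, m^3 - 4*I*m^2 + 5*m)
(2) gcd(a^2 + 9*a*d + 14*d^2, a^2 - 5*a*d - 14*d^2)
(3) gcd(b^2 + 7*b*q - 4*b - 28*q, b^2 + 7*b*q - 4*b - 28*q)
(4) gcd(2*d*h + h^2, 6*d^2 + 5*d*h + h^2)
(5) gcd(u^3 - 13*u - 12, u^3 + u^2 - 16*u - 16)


(1) = gcd(m*(m - 4)*(m + I), m*(m - 5*I)*(m + I)) = m^2 + I*m
(2) = gcd((a + 2*d)*(a + 7*d), (a - 7*d)*(a + 2*d)) = a + 2*d
(3) = gcd((b - 4)*(b + 7*q), (b - 4)*(b + 7*q)) = b^2 + 7*b*q - 4*b - 28*q
(4) = gcd(h*(2*d + h), (2*d + h)*(3*d + h)) = 2*d + h
(5) = u^2 - 3*u - 4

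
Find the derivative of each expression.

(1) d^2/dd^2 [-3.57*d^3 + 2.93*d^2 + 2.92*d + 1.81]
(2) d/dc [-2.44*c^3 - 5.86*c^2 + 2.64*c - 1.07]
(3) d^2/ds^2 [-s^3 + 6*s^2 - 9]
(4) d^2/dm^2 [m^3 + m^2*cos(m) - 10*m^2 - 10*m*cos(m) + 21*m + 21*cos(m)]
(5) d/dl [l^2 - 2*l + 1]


(1) = 5.86 - 21.42*d
(2) = -7.32*c^2 - 11.72*c + 2.64
(3) = 12 - 6*s
(4) = -m^2*cos(m) - 4*m*sin(m) + 10*m*cos(m) + 6*m + 20*sin(m) - 19*cos(m) - 20
(5) = 2*l - 2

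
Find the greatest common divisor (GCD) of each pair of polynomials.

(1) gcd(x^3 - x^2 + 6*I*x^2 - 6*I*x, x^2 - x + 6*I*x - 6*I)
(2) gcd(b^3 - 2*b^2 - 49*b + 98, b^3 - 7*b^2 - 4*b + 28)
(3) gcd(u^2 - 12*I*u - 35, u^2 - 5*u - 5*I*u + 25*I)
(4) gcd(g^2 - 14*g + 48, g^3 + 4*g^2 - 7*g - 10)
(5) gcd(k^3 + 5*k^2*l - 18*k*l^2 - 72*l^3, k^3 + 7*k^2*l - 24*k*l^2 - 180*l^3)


(1) = x^2 + x*(-1 + 6*I) - 6*I
(2) = b^2 - 9*b + 14
(3) = u - 5*I
(4) = 1
(5) = gcd((k - 4*l)*(k + 3*l)*(k + 6*l), (k - 5*l)*(k + 6*l)^2) = k + 6*l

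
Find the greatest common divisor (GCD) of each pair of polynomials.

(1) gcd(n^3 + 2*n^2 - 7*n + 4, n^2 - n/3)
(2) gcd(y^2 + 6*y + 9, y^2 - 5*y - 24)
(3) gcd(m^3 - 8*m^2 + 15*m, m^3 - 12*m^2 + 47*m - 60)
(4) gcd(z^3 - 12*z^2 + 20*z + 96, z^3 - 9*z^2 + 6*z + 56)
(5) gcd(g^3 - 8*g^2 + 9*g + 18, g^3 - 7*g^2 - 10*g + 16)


(1) = 1
(2) = y + 3
(3) = m^2 - 8*m + 15
(4) = z + 2
(5) = 1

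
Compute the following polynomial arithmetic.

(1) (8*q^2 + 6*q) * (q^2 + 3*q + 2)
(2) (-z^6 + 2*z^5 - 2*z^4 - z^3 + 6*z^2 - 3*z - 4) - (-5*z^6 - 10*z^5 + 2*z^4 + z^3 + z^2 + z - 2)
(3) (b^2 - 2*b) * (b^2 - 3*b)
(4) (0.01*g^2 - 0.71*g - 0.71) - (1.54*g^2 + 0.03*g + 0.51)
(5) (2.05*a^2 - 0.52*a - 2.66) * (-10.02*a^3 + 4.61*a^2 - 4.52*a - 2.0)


(1) = 8*q^4 + 30*q^3 + 34*q^2 + 12*q
(2) = 4*z^6 + 12*z^5 - 4*z^4 - 2*z^3 + 5*z^2 - 4*z - 2
(3) = b^4 - 5*b^3 + 6*b^2
(4) = -1.53*g^2 - 0.74*g - 1.22
(5) = -20.541*a^5 + 14.6609*a^4 + 14.99*a^3 - 14.0122*a^2 + 13.0632*a + 5.32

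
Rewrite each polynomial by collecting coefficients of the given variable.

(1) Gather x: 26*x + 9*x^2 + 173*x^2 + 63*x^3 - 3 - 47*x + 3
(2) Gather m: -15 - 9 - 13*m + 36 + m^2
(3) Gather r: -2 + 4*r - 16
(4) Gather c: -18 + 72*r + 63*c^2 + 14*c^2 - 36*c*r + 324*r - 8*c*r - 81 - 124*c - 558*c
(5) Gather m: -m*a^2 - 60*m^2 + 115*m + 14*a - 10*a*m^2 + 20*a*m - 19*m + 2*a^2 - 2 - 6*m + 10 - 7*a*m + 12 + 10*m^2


(1) = 63*x^3 + 182*x^2 - 21*x
(2) = m^2 - 13*m + 12
(3) = 4*r - 18
(4) = 77*c^2 + c*(-44*r - 682) + 396*r - 99
(5) = 2*a^2 + 14*a + m^2*(-10*a - 50) + m*(-a^2 + 13*a + 90) + 20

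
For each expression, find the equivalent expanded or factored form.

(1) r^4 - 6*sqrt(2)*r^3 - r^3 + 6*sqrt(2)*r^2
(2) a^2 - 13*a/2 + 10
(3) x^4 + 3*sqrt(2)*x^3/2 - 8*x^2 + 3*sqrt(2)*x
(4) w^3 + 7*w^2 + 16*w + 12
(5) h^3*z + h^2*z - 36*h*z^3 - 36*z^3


(1) = r^2*(r - 1)*(r - 6*sqrt(2))
(2) = (a - 4)*(a - 5/2)
(3) = x*(x - sqrt(2))*(x - sqrt(2)/2)*(x + 3*sqrt(2))
(4) = (w + 2)^2*(w + 3)
(5) = (h - 6*z)*(h + 6*z)*(h*z + z)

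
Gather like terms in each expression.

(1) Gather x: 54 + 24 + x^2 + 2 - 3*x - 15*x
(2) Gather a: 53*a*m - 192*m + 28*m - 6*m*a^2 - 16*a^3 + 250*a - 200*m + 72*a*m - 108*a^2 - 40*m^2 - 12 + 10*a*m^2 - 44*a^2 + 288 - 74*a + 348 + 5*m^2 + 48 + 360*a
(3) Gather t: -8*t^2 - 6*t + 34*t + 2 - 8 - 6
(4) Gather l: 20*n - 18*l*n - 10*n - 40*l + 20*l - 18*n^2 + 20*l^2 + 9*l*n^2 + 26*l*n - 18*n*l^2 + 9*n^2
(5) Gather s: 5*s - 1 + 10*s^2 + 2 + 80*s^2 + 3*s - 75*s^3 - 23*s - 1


(1) = x^2 - 18*x + 80
(2) = -16*a^3 + a^2*(-6*m - 152) + a*(10*m^2 + 125*m + 536) - 35*m^2 - 364*m + 672
(3) = -8*t^2 + 28*t - 12
(4) = l^2*(20 - 18*n) + l*(9*n^2 + 8*n - 20) - 9*n^2 + 10*n
(5) = -75*s^3 + 90*s^2 - 15*s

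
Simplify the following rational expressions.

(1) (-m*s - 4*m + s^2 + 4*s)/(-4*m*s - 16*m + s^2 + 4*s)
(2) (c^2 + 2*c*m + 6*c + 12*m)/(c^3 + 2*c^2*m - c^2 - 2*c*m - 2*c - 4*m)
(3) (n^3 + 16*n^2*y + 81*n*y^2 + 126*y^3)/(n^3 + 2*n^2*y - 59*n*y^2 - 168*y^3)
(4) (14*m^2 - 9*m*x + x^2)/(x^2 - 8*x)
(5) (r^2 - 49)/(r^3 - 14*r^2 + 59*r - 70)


(1) = (-m + s)/(-4*m + s)
(2) = (c + 6)/(c^2 - c - 2)
(3) = (-n - 6*y)/(-n + 8*y)
(4) = (14*m^2 - 9*m*x + x^2)/(x^2 - 8*x)
(5) = (r + 7)/(r^2 - 7*r + 10)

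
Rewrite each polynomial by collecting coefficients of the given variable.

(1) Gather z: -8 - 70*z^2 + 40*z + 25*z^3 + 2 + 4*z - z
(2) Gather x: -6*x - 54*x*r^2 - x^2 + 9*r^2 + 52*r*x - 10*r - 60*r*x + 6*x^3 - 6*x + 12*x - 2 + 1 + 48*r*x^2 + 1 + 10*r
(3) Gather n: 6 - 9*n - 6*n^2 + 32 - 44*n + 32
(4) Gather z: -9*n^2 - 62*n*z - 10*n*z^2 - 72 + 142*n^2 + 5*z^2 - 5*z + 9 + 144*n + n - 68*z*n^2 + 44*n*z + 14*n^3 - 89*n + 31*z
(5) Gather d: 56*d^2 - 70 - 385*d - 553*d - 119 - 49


(1) = 25*z^3 - 70*z^2 + 43*z - 6
(2) = 9*r^2 + 6*x^3 + x^2*(48*r - 1) + x*(-54*r^2 - 8*r)
(3) = -6*n^2 - 53*n + 70
(4) = 14*n^3 + 133*n^2 + 56*n + z^2*(5 - 10*n) + z*(-68*n^2 - 18*n + 26) - 63
(5) = 56*d^2 - 938*d - 238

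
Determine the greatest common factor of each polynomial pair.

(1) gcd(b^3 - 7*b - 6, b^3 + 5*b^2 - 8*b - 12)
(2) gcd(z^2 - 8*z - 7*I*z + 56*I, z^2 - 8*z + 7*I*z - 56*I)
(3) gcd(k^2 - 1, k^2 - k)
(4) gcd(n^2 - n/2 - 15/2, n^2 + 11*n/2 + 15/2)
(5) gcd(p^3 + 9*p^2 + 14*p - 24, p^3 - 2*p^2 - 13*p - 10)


(1) = gcd((b - 3)*(b + 1)*(b + 2), (b - 2)*(b + 1)*(b + 6)) = b + 1
(2) = z - 8
(3) = gcd((k - 1)*(k + 1), k*(k - 1)) = k - 1
(4) = gcd((n - 3)*(n + 5/2), (n + 5/2)*(n + 3)) = n + 5/2
(5) = gcd((p - 1)*(p + 4)*(p + 6), (p - 5)*(p + 1)*(p + 2)) = 1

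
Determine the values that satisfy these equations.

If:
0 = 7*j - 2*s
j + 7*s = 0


Then:
j = 0
s = 0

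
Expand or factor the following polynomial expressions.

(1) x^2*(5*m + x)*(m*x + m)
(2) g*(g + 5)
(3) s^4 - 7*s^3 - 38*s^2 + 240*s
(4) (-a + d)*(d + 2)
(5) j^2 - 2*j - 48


(1) = 5*m^2*x^3 + 5*m^2*x^2 + m*x^4 + m*x^3
(2) = g^2 + 5*g
(3) = s*(s - 8)*(s - 5)*(s + 6)
(4) = -a*d - 2*a + d^2 + 2*d
(5) = (j - 8)*(j + 6)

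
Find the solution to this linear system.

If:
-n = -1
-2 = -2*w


Then:
n = 1
w = 1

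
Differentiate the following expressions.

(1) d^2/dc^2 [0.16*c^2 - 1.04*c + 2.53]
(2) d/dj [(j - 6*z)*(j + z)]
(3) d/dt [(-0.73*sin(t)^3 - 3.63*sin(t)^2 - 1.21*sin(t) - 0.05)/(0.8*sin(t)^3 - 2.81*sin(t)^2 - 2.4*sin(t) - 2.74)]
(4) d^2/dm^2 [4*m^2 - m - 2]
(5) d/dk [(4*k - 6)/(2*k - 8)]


(1) = 0.320000000000000
(2) = 2*j - 5*z
(3) = (4.9553*sin(t)^4 + 5.44*sin(t)^3 + 11.4325*sin(t)^2 + 19.6114*sin(t) + 3.1954)*cos(t)/(0.64*sin(t)^6 - 4.496*sin(t)^5 + 4.0561*sin(t)^4 + 9.104*sin(t)^3 + 21.1588*sin(t)^2 + 13.152*sin(t) + 7.5076)
(4) = 8
(5) = -5/(k - 4)^2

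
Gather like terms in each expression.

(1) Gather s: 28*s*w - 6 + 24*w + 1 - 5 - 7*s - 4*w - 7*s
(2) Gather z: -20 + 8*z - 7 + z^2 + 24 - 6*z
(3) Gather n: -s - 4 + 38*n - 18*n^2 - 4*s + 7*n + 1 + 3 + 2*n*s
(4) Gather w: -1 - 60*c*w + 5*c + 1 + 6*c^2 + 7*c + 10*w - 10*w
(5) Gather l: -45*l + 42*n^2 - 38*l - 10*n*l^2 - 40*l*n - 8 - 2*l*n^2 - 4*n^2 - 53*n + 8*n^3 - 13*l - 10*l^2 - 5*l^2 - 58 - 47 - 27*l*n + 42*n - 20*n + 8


(1) = s*(28*w - 14) + 20*w - 10
(2) = z^2 + 2*z - 3
(3) = -18*n^2 + n*(2*s + 45) - 5*s
(4) = 6*c^2 - 60*c*w + 12*c
(5) = l^2*(-10*n - 15) + l*(-2*n^2 - 67*n - 96) + 8*n^3 + 38*n^2 - 31*n - 105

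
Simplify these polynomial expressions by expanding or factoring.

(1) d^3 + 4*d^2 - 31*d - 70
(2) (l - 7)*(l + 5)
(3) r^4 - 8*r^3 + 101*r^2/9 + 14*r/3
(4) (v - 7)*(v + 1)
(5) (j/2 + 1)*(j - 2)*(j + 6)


(1) = (d - 5)*(d + 2)*(d + 7)
(2) = l^2 - 2*l - 35
(3) = r*(r - 6)*(r - 7/3)*(r + 1/3)
(4) = v^2 - 6*v - 7
(5) = j^3/2 + 3*j^2 - 2*j - 12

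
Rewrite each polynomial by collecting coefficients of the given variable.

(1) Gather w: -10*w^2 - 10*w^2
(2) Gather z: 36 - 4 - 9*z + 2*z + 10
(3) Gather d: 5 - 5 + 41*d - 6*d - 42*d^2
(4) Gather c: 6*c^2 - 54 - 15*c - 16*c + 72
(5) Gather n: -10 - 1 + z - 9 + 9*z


(1) = -20*w^2
(2) = 42 - 7*z
(3) = -42*d^2 + 35*d
(4) = 6*c^2 - 31*c + 18
(5) = 10*z - 20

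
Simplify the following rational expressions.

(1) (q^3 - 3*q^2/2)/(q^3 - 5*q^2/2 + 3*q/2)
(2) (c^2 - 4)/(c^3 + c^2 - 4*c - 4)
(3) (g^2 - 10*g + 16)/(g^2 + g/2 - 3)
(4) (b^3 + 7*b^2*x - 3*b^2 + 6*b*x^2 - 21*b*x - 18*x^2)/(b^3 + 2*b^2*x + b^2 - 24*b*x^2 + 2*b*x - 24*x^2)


(1) = q/(q - 1)
(2) = 1/(c + 1)
(3) = (2*g^2 - 20*g + 32)/(2*g^2 + g - 6)
(4) = (-b^2 - b*x + 3*b + 3*x)/(-b^2 + 4*b*x - b + 4*x)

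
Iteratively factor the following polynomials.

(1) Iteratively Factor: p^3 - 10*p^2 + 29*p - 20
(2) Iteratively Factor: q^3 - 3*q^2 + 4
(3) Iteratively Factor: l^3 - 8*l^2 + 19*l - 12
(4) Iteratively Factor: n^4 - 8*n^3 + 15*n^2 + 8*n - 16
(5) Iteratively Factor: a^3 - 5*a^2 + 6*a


(1) = (p - 5)*(p^2 - 5*p + 4) = (p - 5)*(p - 1)*(p - 4)
(2) = (q - 2)*(q^2 - q - 2) = (q - 2)*(q + 1)*(q - 2)
(3) = (l - 1)*(l^2 - 7*l + 12) = (l - 3)*(l - 1)*(l - 4)
(4) = (n - 4)*(n^3 - 4*n^2 - n + 4) = (n - 4)*(n + 1)*(n^2 - 5*n + 4) = (n - 4)*(n - 1)*(n + 1)*(n - 4)
(5) = (a)*(a^2 - 5*a + 6) = a*(a - 2)*(a - 3)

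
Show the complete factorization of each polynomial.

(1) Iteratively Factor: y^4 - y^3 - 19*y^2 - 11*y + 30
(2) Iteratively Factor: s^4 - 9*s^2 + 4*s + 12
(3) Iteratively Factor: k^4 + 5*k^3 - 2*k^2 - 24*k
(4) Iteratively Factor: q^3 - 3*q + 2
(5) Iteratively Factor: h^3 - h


(1) = (y - 1)*(y^3 - 19*y - 30) = (y - 1)*(y + 3)*(y^2 - 3*y - 10) = (y - 1)*(y + 2)*(y + 3)*(y - 5)
(2) = (s + 3)*(s^3 - 3*s^2 + 4) = (s + 1)*(s + 3)*(s^2 - 4*s + 4) = (s - 2)*(s + 1)*(s + 3)*(s - 2)
(3) = (k + 4)*(k^3 + k^2 - 6*k) = (k - 2)*(k + 4)*(k^2 + 3*k) = k*(k - 2)*(k + 4)*(k + 3)
(4) = (q + 2)*(q^2 - 2*q + 1) = (q - 1)*(q + 2)*(q - 1)
(5) = (h)*(h^2 - 1) = h*(h + 1)*(h - 1)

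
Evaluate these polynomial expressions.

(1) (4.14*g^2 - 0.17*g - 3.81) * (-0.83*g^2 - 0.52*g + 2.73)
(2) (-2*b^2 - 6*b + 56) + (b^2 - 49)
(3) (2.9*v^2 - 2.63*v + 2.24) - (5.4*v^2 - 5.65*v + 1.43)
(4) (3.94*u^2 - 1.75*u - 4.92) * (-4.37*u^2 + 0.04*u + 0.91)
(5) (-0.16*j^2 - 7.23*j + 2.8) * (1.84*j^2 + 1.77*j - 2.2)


(1) = -3.4362*g^4 - 2.0117*g^3 + 14.5529*g^2 + 1.5171*g - 10.4013
(2) = -b^2 - 6*b + 7
(3) = -2.5*v^2 + 3.02*v + 0.81
(4) = -17.2178*u^4 + 7.8051*u^3 + 25.0158*u^2 - 1.7893*u - 4.4772
(5) = -0.2944*j^4 - 13.5864*j^3 - 7.2931*j^2 + 20.862*j - 6.16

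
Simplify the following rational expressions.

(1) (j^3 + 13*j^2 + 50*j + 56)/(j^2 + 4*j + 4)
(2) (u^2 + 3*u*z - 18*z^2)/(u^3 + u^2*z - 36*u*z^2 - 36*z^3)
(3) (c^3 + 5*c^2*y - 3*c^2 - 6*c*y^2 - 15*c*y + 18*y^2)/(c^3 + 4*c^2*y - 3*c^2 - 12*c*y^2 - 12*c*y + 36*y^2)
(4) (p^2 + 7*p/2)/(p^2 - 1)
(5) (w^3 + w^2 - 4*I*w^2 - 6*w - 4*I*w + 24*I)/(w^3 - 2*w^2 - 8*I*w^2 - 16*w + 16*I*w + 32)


(1) = (j^2 + 11*j + 28)/(j + 2)
(2) = (-u + 3*z)/(-u^2 + 5*u*z + 6*z^2)
(3) = (-c + y)/(-c + 2*y)
(4) = (2*p^2 + 7*p)/(2*p^2 - 2)
(5) = (w + 3)/(w - 4*I)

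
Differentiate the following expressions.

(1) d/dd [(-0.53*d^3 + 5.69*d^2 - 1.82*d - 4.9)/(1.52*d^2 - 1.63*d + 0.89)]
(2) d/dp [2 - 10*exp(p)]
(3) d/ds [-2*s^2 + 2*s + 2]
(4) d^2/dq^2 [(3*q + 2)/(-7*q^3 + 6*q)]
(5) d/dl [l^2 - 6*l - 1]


(1) = (-0.8056*d^4 + 1.7278*d^3 - 7.9234*d^2 + 25.0242*d - 9.6068)/(2.3104*d^4 - 4.9552*d^3 + 5.3625*d^2 - 2.9014*d + 0.7921)
(2) = -10*exp(p)
(3) = 2 - 4*s
(4) = 6*(-147*q^5 - 196*q^4 - 42*q^3 + 84*q^2 - 24)/(q^3*(343*q^6 - 882*q^4 + 756*q^2 - 216))
(5) = 2*l - 6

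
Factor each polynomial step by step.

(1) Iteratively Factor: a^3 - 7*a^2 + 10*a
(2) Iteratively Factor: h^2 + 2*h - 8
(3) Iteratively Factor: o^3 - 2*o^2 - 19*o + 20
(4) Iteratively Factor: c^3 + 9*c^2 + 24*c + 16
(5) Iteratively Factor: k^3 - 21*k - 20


(1) = (a - 2)*(a^2 - 5*a) = (a - 5)*(a - 2)*(a)
(2) = (h + 4)*(h - 2)
(3) = (o - 5)*(o^2 + 3*o - 4) = (o - 5)*(o + 4)*(o - 1)
(4) = (c + 1)*(c^2 + 8*c + 16) = (c + 1)*(c + 4)*(c + 4)
(5) = (k + 4)*(k^2 - 4*k - 5) = (k - 5)*(k + 4)*(k + 1)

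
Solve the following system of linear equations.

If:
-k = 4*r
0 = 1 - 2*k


Then:
k = 1/2
r = -1/8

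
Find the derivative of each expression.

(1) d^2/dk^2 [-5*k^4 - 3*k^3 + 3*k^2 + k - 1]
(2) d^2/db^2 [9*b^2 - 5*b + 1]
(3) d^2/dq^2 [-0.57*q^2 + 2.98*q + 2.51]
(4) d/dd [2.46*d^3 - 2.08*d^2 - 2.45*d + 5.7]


(1) = -60*k^2 - 18*k + 6
(2) = 18
(3) = -1.14000000000000
(4) = 7.38*d^2 - 4.16*d - 2.45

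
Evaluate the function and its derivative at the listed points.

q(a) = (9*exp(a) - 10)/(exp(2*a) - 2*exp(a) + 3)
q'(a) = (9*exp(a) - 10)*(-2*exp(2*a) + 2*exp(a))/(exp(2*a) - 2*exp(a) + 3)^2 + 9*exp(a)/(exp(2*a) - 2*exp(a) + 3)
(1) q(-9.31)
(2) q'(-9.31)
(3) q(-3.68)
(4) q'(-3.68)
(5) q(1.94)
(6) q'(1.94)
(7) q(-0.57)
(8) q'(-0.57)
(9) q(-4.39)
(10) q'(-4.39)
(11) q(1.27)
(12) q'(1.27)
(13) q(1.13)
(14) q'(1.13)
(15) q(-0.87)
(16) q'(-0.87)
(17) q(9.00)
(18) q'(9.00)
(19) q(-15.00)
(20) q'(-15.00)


(1) = -3.33
(2) = 0.00
(3) = -3.31
(4) = 0.02
(5) = 1.40
(6) = -1.43
(7) = -2.24
(8) = 1.82
(9) = -3.32
(10) = 0.01
(11) = 2.58
(12) = -1.75
(13) = 2.79
(14) = -1.31
(15) = -2.66
(16) = 1.06
(17) = 0.00
(18) = -0.00
(19) = -3.33
(20) = 0.00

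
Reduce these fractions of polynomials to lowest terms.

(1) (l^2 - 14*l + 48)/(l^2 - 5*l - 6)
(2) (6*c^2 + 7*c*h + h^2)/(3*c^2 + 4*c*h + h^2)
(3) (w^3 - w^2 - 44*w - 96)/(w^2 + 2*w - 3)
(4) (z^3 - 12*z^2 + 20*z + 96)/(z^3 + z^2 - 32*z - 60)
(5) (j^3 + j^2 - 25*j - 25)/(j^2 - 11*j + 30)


(1) = (l - 8)/(l + 1)
(2) = (6*c + h)/(3*c + h)
(3) = (w^2 - 4*w - 32)/(w - 1)
(4) = (z - 8)/(z + 5)
(5) = (j^2 + 6*j + 5)/(j - 6)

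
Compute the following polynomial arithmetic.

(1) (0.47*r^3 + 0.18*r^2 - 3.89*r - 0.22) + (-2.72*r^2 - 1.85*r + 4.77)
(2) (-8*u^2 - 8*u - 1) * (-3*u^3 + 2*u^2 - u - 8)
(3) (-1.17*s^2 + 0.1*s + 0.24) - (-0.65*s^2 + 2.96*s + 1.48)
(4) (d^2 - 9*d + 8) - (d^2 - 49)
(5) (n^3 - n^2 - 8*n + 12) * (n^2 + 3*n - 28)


(1) = 0.47*r^3 - 2.54*r^2 - 5.74*r + 4.55
(2) = 24*u^5 + 8*u^4 - 5*u^3 + 70*u^2 + 65*u + 8
(3) = -0.52*s^2 - 2.86*s - 1.24
(4) = 57 - 9*d
(5) = n^5 + 2*n^4 - 39*n^3 + 16*n^2 + 260*n - 336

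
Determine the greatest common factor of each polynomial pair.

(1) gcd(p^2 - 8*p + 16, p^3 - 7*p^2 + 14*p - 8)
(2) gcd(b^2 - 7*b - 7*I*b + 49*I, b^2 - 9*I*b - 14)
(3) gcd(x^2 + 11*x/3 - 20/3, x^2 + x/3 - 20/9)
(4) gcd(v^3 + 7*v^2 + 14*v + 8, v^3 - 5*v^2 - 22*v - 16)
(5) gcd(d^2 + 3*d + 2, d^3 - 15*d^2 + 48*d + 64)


(1) = p - 4
(2) = b - 7*I
(3) = x - 4/3
(4) = v^2 + 3*v + 2
(5) = d + 1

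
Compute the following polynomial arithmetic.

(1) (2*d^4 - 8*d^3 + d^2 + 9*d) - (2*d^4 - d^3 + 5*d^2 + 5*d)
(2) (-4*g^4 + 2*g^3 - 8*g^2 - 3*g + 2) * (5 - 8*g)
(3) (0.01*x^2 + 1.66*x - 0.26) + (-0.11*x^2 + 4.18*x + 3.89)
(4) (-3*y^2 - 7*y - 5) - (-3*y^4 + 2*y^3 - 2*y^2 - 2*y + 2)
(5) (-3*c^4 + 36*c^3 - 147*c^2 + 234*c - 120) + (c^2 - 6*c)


(1) = -7*d^3 - 4*d^2 + 4*d
(2) = 32*g^5 - 36*g^4 + 74*g^3 - 16*g^2 - 31*g + 10
(3) = -0.1*x^2 + 5.84*x + 3.63
(4) = 3*y^4 - 2*y^3 - y^2 - 5*y - 7
(5) = -3*c^4 + 36*c^3 - 146*c^2 + 228*c - 120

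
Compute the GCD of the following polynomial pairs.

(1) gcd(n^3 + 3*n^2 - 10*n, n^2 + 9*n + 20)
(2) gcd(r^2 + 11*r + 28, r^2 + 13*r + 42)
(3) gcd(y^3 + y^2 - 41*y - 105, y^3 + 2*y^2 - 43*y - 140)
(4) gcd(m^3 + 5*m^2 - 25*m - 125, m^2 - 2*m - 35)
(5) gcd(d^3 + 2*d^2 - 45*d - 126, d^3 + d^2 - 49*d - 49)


(1) = gcd(n*(n - 2)*(n + 5), (n + 4)*(n + 5)) = n + 5
(2) = r + 7
(3) = gcd((y - 7)*(y + 3)*(y + 5), (y - 7)*(y + 4)*(y + 5)) = y^2 - 2*y - 35
(4) = gcd((m - 5)*(m + 5)^2, (m - 7)*(m + 5)) = m + 5
(5) = gcd((d - 7)*(d + 3)*(d + 6), (d - 7)*(d + 1)*(d + 7)) = d - 7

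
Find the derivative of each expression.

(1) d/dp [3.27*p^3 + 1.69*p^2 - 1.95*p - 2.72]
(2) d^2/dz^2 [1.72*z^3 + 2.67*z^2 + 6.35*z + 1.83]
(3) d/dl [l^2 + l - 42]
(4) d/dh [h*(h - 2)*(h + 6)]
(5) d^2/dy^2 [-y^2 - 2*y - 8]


(1) = 9.81*p^2 + 3.38*p - 1.95
(2) = 10.32*z + 5.34
(3) = 2*l + 1
(4) = 3*h^2 + 8*h - 12
(5) = -2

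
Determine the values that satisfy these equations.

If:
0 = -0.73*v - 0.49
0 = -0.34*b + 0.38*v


Then:
b = -0.75
v = -0.67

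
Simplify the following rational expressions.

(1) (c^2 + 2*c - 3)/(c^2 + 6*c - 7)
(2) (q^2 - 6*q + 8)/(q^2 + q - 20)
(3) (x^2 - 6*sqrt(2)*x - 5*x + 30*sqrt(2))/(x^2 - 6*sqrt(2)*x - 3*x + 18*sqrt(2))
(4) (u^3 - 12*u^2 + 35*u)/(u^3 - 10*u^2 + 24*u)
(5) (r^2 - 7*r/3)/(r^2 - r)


(1) = (c + 3)/(c + 7)
(2) = (q - 2)/(q + 5)
(3) = (x - 5)/(x - 3)
(4) = (u^2 - 12*u + 35)/(u^2 - 10*u + 24)
(5) = (3*r - 7)/(3*r - 3)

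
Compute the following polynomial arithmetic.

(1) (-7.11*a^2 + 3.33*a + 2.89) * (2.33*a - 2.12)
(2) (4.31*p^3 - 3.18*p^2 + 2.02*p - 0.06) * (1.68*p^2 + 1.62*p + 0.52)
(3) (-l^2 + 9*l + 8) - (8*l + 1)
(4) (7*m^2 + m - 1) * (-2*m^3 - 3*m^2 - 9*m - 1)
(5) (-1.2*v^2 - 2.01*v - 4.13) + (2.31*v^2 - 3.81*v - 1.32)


(1) = -16.5663*a^3 + 22.8321*a^2 - 0.3259*a - 6.1268
(2) = 7.2408*p^5 + 1.6398*p^4 + 0.4832*p^3 + 1.518*p^2 + 0.9532*p - 0.0312
(3) = -l^2 + l + 7
(4) = -14*m^5 - 23*m^4 - 64*m^3 - 13*m^2 + 8*m + 1
(5) = 1.11*v^2 - 5.82*v - 5.45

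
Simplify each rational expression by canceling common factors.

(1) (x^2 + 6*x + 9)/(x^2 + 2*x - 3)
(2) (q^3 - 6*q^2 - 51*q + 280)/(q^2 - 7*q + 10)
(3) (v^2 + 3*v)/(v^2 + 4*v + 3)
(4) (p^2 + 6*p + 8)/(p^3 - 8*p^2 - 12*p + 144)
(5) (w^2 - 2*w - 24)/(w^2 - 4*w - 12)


(1) = (x + 3)/(x - 1)
(2) = (q^2 - q - 56)/(q - 2)
(3) = v/(v + 1)
(4) = (p + 2)/(p^2 - 12*p + 36)
(5) = (w + 4)/(w + 2)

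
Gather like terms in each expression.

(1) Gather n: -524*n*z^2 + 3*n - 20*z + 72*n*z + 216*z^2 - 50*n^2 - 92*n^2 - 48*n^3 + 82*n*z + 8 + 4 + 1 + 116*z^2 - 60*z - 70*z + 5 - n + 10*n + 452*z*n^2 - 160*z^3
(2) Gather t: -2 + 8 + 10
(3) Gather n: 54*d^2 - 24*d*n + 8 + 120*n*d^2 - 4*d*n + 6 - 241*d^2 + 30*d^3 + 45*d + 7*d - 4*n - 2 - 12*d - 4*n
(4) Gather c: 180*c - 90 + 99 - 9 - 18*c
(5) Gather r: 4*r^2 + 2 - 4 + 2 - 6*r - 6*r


(1) = -48*n^3 + n^2*(452*z - 142) + n*(-524*z^2 + 154*z + 12) - 160*z^3 + 332*z^2 - 150*z + 18
(2) = 16
(3) = 30*d^3 - 187*d^2 + 40*d + n*(120*d^2 - 28*d - 8) + 12
(4) = 162*c
(5) = 4*r^2 - 12*r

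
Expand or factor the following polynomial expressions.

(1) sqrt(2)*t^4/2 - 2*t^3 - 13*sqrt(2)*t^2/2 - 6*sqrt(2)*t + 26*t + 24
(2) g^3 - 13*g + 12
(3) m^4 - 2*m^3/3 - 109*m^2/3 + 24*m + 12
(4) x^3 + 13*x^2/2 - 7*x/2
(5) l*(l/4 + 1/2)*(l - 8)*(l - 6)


(1) = (t - 4)*(t + 3)*(t - 2*sqrt(2))*(sqrt(2)*t/2 + sqrt(2)/2)
(2) = (g - 3)*(g - 1)*(g + 4)
(3) = (m - 6)*(m - 1)*(m + 1/3)*(m + 6)
(4) = x*(x - 1/2)*(x + 7)
(5) = l^4/4 - 3*l^3 + 5*l^2 + 24*l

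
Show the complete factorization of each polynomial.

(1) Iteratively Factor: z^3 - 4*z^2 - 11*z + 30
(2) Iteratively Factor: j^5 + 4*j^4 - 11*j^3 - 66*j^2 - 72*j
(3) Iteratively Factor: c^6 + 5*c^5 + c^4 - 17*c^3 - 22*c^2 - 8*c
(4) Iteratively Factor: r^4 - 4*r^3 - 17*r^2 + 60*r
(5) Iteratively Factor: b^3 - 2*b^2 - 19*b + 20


(1) = (z + 3)*(z^2 - 7*z + 10) = (z - 5)*(z + 3)*(z - 2)
(2) = (j - 4)*(j^4 + 8*j^3 + 21*j^2 + 18*j) = (j - 4)*(j + 3)*(j^3 + 5*j^2 + 6*j) = (j - 4)*(j + 3)^2*(j^2 + 2*j) = (j - 4)*(j + 2)*(j + 3)^2*(j)
(3) = (c - 2)*(c^5 + 7*c^4 + 15*c^3 + 13*c^2 + 4*c) = (c - 2)*(c + 4)*(c^4 + 3*c^3 + 3*c^2 + c) = (c - 2)*(c + 1)*(c + 4)*(c^3 + 2*c^2 + c) = (c - 2)*(c + 1)^2*(c + 4)*(c^2 + c) = (c - 2)*(c + 1)^3*(c + 4)*(c)
(4) = (r - 5)*(r^3 + r^2 - 12*r) = r*(r - 5)*(r^2 + r - 12) = r*(r - 5)*(r - 3)*(r + 4)
(5) = (b - 5)*(b^2 + 3*b - 4) = (b - 5)*(b - 1)*(b + 4)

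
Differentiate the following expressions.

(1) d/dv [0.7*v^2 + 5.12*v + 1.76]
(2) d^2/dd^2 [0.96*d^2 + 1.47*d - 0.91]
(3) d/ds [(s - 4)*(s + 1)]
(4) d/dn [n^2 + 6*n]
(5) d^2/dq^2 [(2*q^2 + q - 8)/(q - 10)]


(1) = 1.4*v + 5.12
(2) = 1.92000000000000
(3) = 2*s - 3
(4) = 2*n + 6
(5) = 404/(q^3 - 30*q^2 + 300*q - 1000)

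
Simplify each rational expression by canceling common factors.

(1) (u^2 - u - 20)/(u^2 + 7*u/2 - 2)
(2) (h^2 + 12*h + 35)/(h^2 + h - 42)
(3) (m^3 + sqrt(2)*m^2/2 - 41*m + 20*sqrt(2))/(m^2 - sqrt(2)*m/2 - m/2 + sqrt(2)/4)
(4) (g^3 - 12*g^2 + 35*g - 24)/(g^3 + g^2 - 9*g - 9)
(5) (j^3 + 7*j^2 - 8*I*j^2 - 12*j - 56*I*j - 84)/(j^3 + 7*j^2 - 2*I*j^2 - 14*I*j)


(1) = (2*u - 10)/(2*u - 1)
(2) = (h + 5)/(h - 6)
(3) = (8*m^2 + 8*sqrt(2)*m - 320)/(8*m - 4)
(4) = (g^2 - 9*g + 8)/(g^2 + 4*g + 3)
(5) = (j - 6*I)/j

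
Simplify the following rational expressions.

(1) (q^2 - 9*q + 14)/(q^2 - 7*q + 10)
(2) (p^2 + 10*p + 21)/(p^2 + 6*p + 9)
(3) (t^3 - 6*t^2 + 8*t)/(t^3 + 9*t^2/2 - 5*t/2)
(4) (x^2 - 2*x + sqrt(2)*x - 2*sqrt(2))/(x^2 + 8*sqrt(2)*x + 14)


(1) = (q - 7)/(q - 5)
(2) = (p + 7)/(p + 3)
(3) = (2*t^2 - 12*t + 16)/(2*t^2 + 9*t - 5)
(4) = (x - 2)/(x + 7*sqrt(2))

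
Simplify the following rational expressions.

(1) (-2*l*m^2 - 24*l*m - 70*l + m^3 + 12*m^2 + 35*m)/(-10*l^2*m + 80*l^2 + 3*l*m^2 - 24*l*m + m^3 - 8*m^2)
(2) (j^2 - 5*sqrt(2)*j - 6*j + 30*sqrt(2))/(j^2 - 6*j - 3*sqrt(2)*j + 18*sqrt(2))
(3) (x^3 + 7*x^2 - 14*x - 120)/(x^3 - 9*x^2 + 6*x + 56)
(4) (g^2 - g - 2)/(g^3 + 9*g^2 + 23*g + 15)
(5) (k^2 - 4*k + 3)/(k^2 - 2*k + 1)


(1) = (m^2 + 12*m + 35)/(5*l*m - 40*l + m^2 - 8*m)
(2) = (j - 5*sqrt(2))/(j - 3*sqrt(2))
(3) = (x^2 + 11*x + 30)/(x^2 - 5*x - 14)
(4) = (g - 2)/(g^2 + 8*g + 15)
(5) = (k - 3)/(k - 1)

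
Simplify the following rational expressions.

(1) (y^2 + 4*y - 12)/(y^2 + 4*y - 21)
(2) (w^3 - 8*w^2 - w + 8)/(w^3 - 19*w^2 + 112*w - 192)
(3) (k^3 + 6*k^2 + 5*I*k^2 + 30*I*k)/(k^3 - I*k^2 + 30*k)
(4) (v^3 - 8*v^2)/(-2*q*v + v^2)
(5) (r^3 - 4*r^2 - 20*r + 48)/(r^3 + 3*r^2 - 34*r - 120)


(1) = (y^2 + 4*y - 12)/(y^2 + 4*y - 21)
(2) = (w^2 - 1)/(w^2 - 11*w + 24)
(3) = (k + 6)/(k - 6*I)
(4) = (-v^2 + 8*v)/(2*q - v)
(5) = (r - 2)/(r + 5)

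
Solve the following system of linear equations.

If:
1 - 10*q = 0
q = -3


Then:
No Solution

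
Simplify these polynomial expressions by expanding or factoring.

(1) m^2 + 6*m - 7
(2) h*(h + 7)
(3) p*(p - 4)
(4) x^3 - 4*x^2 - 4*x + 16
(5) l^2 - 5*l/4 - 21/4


(1) = (m - 1)*(m + 7)
(2) = h^2 + 7*h
(3) = p^2 - 4*p
(4) = (x - 4)*(x - 2)*(x + 2)
(5) = (l - 3)*(l + 7/4)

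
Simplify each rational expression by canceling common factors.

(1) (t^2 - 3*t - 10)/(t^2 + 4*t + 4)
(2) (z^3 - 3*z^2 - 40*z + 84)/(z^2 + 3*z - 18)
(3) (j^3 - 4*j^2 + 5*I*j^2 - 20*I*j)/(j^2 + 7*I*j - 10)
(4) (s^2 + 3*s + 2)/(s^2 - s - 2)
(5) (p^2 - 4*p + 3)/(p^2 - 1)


(1) = (t - 5)/(t + 2)
(2) = (z^2 - 9*z + 14)/(z - 3)
(3) = (j^2 - 4*j)/(j + 2*I)
(4) = (s + 2)/(s - 2)
(5) = (p - 3)/(p + 1)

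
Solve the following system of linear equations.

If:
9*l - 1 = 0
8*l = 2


Then:
No Solution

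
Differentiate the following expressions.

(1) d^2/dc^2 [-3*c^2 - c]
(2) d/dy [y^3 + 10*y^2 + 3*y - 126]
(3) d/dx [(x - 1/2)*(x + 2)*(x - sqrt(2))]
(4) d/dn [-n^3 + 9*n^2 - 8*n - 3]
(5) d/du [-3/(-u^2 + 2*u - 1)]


(1) = -6
(2) = 3*y^2 + 20*y + 3
(3) = 3*x^2 - 2*sqrt(2)*x + 3*x - 3*sqrt(2)/2 - 1
(4) = -3*n^2 + 18*n - 8
(5) = 6*(1 - u)/(u^2 - 2*u + 1)^2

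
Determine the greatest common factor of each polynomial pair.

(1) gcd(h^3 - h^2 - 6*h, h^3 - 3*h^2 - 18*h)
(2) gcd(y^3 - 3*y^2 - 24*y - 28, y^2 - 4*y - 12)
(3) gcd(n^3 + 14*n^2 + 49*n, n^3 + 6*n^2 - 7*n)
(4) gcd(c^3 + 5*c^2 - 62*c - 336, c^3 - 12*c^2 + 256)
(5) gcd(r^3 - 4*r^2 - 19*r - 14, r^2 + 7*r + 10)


(1) = gcd(h*(h - 3)*(h + 2), h*(h - 6)*(h + 3)) = h
(2) = y + 2
(3) = n^2 + 7*n
(4) = gcd((c - 8)*(c + 6)*(c + 7), (c - 8)^2*(c + 4)) = c - 8
(5) = gcd((r - 7)*(r + 1)*(r + 2), (r + 2)*(r + 5)) = r + 2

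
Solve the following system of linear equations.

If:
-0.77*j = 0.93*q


Then:
j = -1.20779220779221*q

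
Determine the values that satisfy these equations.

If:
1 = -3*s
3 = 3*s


Then:
No Solution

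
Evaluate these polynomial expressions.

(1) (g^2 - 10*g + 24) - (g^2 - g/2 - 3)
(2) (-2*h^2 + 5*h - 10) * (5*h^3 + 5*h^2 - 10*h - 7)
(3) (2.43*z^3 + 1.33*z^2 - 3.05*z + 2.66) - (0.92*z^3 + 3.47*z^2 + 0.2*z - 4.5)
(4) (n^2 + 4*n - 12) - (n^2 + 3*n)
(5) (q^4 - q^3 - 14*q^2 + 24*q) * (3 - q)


(1) = 27 - 19*g/2
(2) = -10*h^5 + 15*h^4 - 5*h^3 - 86*h^2 + 65*h + 70
(3) = 1.51*z^3 - 2.14*z^2 - 3.25*z + 7.16
(4) = n - 12
(5) = -q^5 + 4*q^4 + 11*q^3 - 66*q^2 + 72*q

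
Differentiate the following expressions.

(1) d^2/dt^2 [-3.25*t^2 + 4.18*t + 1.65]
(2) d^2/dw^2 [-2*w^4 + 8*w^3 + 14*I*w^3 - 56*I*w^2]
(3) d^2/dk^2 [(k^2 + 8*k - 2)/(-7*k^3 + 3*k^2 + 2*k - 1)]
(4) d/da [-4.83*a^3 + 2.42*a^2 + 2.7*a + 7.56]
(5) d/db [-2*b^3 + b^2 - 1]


(1) = -6.50000000000000
(2) = -24*w^2 + w*(48 + 84*I) - 112*I
(3) = 2*(-49*k^6 - 1176*k^5 + 1050*k^4 - 465*k^3 + 297*k^2 - 78*k - 3)/(343*k^9 - 441*k^8 - 105*k^7 + 372*k^6 - 96*k^5 - 93*k^4 + 49*k^3 + 3*k^2 - 6*k + 1)
(4) = -14.49*a^2 + 4.84*a + 2.7
(5) = 2*b*(1 - 3*b)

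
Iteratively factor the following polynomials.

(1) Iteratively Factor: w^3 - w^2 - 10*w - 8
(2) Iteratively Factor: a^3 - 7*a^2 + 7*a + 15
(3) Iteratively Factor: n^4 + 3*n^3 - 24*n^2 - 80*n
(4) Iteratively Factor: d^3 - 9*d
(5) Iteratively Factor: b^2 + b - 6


(1) = (w + 2)*(w^2 - 3*w - 4) = (w - 4)*(w + 2)*(w + 1)
(2) = (a - 5)*(a^2 - 2*a - 3) = (a - 5)*(a - 3)*(a + 1)
(3) = (n - 5)*(n^3 + 8*n^2 + 16*n) = (n - 5)*(n + 4)*(n^2 + 4*n) = (n - 5)*(n + 4)^2*(n)
(4) = (d)*(d^2 - 9) = d*(d - 3)*(d + 3)
(5) = (b + 3)*(b - 2)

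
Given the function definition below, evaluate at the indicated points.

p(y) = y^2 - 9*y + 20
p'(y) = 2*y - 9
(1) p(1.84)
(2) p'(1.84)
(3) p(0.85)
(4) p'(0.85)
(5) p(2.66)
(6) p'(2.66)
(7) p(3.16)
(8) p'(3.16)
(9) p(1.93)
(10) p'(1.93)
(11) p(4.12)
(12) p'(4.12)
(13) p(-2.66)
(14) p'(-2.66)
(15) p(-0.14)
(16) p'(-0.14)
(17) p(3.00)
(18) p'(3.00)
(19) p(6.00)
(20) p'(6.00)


(1) = 6.83
(2) = -5.32
(3) = 13.07
(4) = -7.30
(5) = 3.14
(6) = -3.68
(7) = 1.55
(8) = -2.68
(9) = 6.35
(10) = -5.14
(11) = -0.11
(12) = -0.76
(13) = 51.02
(14) = -14.32
(15) = 21.28
(16) = -9.28
(17) = 2.00
(18) = -3.00
(19) = 2.00
(20) = 3.00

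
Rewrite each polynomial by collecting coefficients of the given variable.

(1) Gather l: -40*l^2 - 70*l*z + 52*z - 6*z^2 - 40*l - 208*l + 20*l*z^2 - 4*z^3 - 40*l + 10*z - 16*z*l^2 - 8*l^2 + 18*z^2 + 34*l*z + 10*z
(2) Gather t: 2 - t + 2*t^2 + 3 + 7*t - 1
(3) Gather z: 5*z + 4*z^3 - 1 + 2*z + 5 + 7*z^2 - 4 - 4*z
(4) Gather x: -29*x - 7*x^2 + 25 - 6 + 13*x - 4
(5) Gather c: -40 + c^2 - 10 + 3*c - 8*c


(1) = l^2*(-16*z - 48) + l*(20*z^2 - 36*z - 288) - 4*z^3 + 12*z^2 + 72*z
(2) = 2*t^2 + 6*t + 4
(3) = 4*z^3 + 7*z^2 + 3*z
(4) = -7*x^2 - 16*x + 15
(5) = c^2 - 5*c - 50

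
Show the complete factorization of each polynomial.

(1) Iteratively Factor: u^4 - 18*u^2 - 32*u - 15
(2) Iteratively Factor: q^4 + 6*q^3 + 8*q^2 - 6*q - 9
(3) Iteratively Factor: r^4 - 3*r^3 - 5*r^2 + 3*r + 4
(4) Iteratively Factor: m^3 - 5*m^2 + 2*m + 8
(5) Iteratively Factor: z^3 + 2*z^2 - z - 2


(1) = (u + 1)*(u^3 - u^2 - 17*u - 15) = (u + 1)*(u + 3)*(u^2 - 4*u - 5) = (u - 5)*(u + 1)*(u + 3)*(u + 1)
(2) = (q + 1)*(q^3 + 5*q^2 + 3*q - 9) = (q + 1)*(q + 3)*(q^2 + 2*q - 3) = (q + 1)*(q + 3)^2*(q - 1)
(3) = (r + 1)*(r^3 - 4*r^2 - r + 4) = (r + 1)^2*(r^2 - 5*r + 4) = (r - 1)*(r + 1)^2*(r - 4)
(4) = (m + 1)*(m^2 - 6*m + 8) = (m - 2)*(m + 1)*(m - 4)
(5) = (z + 1)*(z^2 + z - 2) = (z - 1)*(z + 1)*(z + 2)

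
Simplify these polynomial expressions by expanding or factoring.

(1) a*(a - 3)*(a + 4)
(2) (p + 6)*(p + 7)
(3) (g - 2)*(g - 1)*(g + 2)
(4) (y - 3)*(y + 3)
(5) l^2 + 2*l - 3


(1) = a^3 + a^2 - 12*a
(2) = p^2 + 13*p + 42
(3) = g^3 - g^2 - 4*g + 4
(4) = y^2 - 9
(5) = (l - 1)*(l + 3)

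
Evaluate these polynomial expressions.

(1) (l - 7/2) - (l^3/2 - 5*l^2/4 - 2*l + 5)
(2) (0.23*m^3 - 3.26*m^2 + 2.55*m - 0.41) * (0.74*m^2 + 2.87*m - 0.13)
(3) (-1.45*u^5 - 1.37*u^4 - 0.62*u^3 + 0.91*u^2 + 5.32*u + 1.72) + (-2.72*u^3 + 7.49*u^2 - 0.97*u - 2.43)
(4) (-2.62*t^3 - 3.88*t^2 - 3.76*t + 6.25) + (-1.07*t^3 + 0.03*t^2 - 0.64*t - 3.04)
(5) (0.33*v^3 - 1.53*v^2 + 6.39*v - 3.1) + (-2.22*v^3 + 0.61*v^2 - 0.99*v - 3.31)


(1) = -l^3/2 + 5*l^2/4 + 3*l - 17/2
(2) = 0.1702*m^5 - 1.7523*m^4 - 7.4991*m^3 + 7.4389*m^2 - 1.5082*m + 0.0533
(3) = -1.45*u^5 - 1.37*u^4 - 3.34*u^3 + 8.4*u^2 + 4.35*u - 0.71
(4) = -3.69*t^3 - 3.85*t^2 - 4.4*t + 3.21
(5) = -1.89*v^3 - 0.92*v^2 + 5.4*v - 6.41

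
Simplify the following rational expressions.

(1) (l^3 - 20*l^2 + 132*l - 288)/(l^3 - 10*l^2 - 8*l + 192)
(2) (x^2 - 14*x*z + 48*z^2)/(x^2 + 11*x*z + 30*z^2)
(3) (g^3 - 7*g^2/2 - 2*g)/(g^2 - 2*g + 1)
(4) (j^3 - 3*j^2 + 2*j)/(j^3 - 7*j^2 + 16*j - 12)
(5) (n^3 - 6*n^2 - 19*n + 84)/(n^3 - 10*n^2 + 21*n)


(1) = (l - 6)/(l + 4)
(2) = (x^2 - 14*x*z + 48*z^2)/(x^2 + 11*x*z + 30*z^2)
(3) = (2*g^3 - 7*g^2 - 4*g)/(2*g^2 - 4*g + 2)
(4) = (j^2 - j)/(j^2 - 5*j + 6)
(5) = (n + 4)/n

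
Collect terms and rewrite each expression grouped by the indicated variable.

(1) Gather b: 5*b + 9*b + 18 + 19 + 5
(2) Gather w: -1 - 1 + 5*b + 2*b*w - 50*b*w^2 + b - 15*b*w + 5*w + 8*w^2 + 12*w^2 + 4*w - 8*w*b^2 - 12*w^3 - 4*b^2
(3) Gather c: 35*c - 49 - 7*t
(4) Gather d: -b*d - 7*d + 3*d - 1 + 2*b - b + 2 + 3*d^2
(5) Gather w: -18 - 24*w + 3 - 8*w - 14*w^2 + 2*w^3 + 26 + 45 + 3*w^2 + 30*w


(1) = 14*b + 42
(2) = -4*b^2 + 6*b - 12*w^3 + w^2*(20 - 50*b) + w*(-8*b^2 - 13*b + 9) - 2
(3) = 35*c - 7*t - 49
(4) = b + 3*d^2 + d*(-b - 4) + 1
(5) = 2*w^3 - 11*w^2 - 2*w + 56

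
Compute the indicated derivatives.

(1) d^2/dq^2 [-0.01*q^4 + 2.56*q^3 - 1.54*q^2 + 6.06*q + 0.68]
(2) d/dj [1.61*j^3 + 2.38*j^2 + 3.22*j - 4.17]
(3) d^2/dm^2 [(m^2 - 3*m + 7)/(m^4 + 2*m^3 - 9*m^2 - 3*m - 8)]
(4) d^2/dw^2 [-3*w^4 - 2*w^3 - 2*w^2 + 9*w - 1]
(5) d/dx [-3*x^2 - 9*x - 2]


(1) = -0.12*q^2 + 15.36*q - 3.08
(2) = 4.83*j^2 + 4.76*j + 3.22
(3) = 2*(3*m^8 - 12*m^7 + 35*m^6 + 273*m^5 - 150*m^4 - 1466*m^3 + 1407*m^2 + 1551*m - 305)/(m^12 + 6*m^11 - 15*m^10 - 109*m^9 + 75*m^8 + 516*m^7 - 42*m^6 + 333*m^5 - 1707*m^4 - 939*m^3 - 1944*m^2 - 576*m - 512)
(4) = -36*w^2 - 12*w - 4
(5) = -6*x - 9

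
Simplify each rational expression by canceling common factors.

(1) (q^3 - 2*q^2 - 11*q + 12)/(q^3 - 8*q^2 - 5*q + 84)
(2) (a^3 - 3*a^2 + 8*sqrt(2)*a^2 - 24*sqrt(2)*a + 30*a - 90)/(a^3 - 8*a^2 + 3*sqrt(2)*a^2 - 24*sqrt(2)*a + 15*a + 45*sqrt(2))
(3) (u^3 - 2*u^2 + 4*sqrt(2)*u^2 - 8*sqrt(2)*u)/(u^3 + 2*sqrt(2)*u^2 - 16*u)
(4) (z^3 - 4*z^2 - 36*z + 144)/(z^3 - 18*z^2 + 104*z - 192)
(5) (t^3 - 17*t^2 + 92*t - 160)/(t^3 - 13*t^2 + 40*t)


(1) = (q - 1)/(q - 7)
(2) = (a + 5*sqrt(2))/(a - 5)
(3) = (u - 2)/(u - 2*sqrt(2))
(4) = (z + 6)/(z - 8)
(5) = (t - 4)/t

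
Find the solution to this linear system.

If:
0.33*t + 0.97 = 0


Then:
t = -2.94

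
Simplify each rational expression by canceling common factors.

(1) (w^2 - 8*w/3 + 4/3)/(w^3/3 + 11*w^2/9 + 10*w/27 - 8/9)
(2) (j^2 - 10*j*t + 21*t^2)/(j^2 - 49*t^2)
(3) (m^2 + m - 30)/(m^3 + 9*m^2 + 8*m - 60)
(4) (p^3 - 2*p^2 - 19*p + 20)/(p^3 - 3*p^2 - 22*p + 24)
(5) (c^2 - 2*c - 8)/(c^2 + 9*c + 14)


(1) = (9*w - 18)/(3*w^2 + 13*w + 12)
(2) = (j - 3*t)/(j + 7*t)
(3) = (m - 5)/(m^2 + 3*m - 10)
(4) = (p - 5)/(p - 6)
(5) = (c - 4)/(c + 7)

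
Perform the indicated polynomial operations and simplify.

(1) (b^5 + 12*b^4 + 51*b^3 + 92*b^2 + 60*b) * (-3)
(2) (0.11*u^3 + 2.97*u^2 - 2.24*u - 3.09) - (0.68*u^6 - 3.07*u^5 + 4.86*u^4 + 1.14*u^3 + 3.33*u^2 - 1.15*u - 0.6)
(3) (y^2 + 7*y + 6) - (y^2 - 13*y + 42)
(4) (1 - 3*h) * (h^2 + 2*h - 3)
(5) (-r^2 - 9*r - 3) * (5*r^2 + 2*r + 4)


(1) = -3*b^5 - 36*b^4 - 153*b^3 - 276*b^2 - 180*b
(2) = -0.68*u^6 + 3.07*u^5 - 4.86*u^4 - 1.03*u^3 - 0.36*u^2 - 1.09*u - 2.49
(3) = 20*y - 36
(4) = -3*h^3 - 5*h^2 + 11*h - 3
(5) = -5*r^4 - 47*r^3 - 37*r^2 - 42*r - 12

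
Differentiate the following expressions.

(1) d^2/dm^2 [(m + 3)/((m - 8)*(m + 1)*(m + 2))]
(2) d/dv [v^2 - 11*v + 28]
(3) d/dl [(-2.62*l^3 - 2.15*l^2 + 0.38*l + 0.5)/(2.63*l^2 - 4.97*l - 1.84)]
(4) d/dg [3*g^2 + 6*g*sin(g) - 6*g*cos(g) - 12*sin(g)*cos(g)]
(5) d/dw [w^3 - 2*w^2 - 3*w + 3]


(1) = 2*(3*m^5 + 3*m^4 - 73*m^3 + 123*m^2 + 894*m + 860)/(m^9 - 15*m^8 + 9*m^7 + 487*m^6 + 282*m^5 - 6348*m^4 - 20440*m^3 - 27072*m^2 - 16896*m - 4096)
(2) = 2*v - 11
(3) = (-6.8906*l^4 + 26.0428*l^3 + 24.1485*l^2 + 5.282*l + 1.7858)/(6.9169*l^4 - 26.1422*l^3 + 15.0225*l^2 + 18.2896*l + 3.3856)
(4) = 6*sqrt(2)*g*sin(g + pi/4) + 6*g - 12*cos(2*g) - 6*sqrt(2)*cos(g + pi/4)
(5) = 3*w^2 - 4*w - 3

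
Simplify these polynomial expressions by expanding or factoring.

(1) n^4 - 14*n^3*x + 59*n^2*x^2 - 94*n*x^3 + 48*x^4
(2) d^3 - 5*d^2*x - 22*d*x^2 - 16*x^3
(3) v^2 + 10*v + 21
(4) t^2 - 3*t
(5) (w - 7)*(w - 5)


(1) = (n - 8*x)*(n - 3*x)*(n - 2*x)*(n - x)
(2) = (d - 8*x)*(d + x)*(d + 2*x)
(3) = (v + 3)*(v + 7)
(4) = t*(t - 3)
(5) = w^2 - 12*w + 35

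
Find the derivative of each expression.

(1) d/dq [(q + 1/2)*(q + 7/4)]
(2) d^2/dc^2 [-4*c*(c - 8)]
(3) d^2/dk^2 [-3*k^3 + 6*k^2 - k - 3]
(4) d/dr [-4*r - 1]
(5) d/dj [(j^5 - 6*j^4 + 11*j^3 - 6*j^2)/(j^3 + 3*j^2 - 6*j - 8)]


(1) = 2*q + 9/4
(2) = -8
(3) = 12 - 18*k
(4) = -4
(5) = j*(2*j^4 + 11*j^3 - 24*j^2 - 33*j + 24)/(j^4 + 10*j^3 + 33*j^2 + 40*j + 16)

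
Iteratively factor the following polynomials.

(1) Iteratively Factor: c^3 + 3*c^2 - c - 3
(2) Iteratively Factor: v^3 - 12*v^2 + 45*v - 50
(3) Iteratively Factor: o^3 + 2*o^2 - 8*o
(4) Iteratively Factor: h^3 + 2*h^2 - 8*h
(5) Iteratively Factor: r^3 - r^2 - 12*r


(1) = (c - 1)*(c^2 + 4*c + 3) = (c - 1)*(c + 3)*(c + 1)
(2) = (v - 5)*(v^2 - 7*v + 10) = (v - 5)^2*(v - 2)
(3) = (o + 4)*(o^2 - 2*o) = (o - 2)*(o + 4)*(o)
(4) = (h)*(h^2 + 2*h - 8) = h*(h + 4)*(h - 2)
(5) = (r - 4)*(r^2 + 3*r) = (r - 4)*(r + 3)*(r)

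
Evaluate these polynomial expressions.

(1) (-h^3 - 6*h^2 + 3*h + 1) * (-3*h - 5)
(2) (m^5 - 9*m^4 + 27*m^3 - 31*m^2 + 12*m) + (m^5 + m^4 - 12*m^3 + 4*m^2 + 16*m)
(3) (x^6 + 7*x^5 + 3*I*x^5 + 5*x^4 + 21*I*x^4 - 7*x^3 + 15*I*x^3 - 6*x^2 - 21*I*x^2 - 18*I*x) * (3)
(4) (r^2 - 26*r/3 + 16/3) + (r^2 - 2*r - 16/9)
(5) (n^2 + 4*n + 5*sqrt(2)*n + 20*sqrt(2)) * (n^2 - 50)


(1) = 3*h^4 + 23*h^3 + 21*h^2 - 18*h - 5
(2) = 2*m^5 - 8*m^4 + 15*m^3 - 27*m^2 + 28*m
(3) = 3*x^6 + 21*x^5 + 9*I*x^5 + 15*x^4 + 63*I*x^4 - 21*x^3 + 45*I*x^3 - 18*x^2 - 63*I*x^2 - 54*I*x
(4) = 2*r^2 - 32*r/3 + 32/9
(5) = n^4 + 4*n^3 + 5*sqrt(2)*n^3 - 50*n^2 + 20*sqrt(2)*n^2 - 250*sqrt(2)*n - 200*n - 1000*sqrt(2)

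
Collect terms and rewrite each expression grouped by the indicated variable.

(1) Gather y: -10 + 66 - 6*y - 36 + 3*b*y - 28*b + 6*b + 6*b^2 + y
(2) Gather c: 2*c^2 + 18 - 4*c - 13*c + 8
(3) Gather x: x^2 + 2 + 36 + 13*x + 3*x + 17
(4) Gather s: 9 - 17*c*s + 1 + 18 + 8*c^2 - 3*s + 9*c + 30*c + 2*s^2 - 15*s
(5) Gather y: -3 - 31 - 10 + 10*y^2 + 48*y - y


(1) = 6*b^2 - 22*b + y*(3*b - 5) + 20
(2) = 2*c^2 - 17*c + 26
(3) = x^2 + 16*x + 55
(4) = 8*c^2 + 39*c + 2*s^2 + s*(-17*c - 18) + 28
(5) = 10*y^2 + 47*y - 44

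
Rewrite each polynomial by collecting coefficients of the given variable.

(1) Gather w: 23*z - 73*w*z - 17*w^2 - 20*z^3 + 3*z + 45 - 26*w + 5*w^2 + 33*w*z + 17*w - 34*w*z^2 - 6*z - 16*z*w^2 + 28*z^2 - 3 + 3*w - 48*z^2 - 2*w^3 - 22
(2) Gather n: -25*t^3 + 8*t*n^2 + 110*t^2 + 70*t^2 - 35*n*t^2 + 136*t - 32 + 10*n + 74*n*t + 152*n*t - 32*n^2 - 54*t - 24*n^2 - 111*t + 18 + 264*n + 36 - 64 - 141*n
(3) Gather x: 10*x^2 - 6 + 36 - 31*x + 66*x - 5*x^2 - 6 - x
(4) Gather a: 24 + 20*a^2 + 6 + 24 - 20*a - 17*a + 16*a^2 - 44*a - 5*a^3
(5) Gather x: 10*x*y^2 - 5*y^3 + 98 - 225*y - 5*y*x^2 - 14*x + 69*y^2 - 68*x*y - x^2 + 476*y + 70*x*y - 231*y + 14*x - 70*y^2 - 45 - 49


(1) = -2*w^3 + w^2*(-16*z - 12) + w*(-34*z^2 - 40*z - 6) - 20*z^3 - 20*z^2 + 20*z + 20
(2) = n^2*(8*t - 56) + n*(-35*t^2 + 226*t + 133) - 25*t^3 + 180*t^2 - 29*t - 42
(3) = 5*x^2 + 34*x + 24
(4) = -5*a^3 + 36*a^2 - 81*a + 54
(5) = x^2*(-5*y - 1) + x*(10*y^2 + 2*y) - 5*y^3 - y^2 + 20*y + 4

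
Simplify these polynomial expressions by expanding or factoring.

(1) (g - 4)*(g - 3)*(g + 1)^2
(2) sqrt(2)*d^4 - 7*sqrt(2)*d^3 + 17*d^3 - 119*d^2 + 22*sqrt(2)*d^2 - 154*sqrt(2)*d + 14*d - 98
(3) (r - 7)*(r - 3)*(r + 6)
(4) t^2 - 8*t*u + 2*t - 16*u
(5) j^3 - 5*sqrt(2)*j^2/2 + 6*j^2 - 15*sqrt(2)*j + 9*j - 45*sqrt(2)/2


(1) = g^4 - 5*g^3 - g^2 + 17*g + 12
(2) = (d - 7)*(d + sqrt(2))*(d + 7*sqrt(2))*(sqrt(2)*d + 1)
(3) = r^3 - 4*r^2 - 39*r + 126
(4) = (t + 2)*(t - 8*u)
(5) = (j + 3)^2*(j - 5*sqrt(2)/2)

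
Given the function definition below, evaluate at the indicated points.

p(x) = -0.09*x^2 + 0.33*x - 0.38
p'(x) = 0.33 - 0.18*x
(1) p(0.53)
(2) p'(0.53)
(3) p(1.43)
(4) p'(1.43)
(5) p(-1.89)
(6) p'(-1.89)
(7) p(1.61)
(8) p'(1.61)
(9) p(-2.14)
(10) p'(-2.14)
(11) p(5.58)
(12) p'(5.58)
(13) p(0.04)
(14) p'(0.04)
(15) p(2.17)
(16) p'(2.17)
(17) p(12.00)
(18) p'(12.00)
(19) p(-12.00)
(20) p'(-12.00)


(1) = -0.23
(2) = 0.23
(3) = -0.09
(4) = 0.07
(5) = -1.33
(6) = 0.67
(7) = -0.08
(8) = 0.04
(9) = -1.50
(10) = 0.72
(11) = -1.34
(12) = -0.67
(13) = -0.37
(14) = 0.32
(15) = -0.09
(16) = -0.06
(17) = -9.38
(18) = -1.83
(19) = -17.30
(20) = 2.49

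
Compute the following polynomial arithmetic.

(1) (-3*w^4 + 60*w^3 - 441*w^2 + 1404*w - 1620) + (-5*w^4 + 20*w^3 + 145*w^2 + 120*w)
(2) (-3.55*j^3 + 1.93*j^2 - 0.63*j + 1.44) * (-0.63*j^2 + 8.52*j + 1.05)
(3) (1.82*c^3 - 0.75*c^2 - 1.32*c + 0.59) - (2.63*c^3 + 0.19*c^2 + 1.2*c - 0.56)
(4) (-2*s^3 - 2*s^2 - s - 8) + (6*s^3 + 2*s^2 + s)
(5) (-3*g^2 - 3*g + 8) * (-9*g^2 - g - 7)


(1) = -8*w^4 + 80*w^3 - 296*w^2 + 1524*w - 1620
(2) = 2.2365*j^5 - 31.4619*j^4 + 13.113*j^3 - 4.2483*j^2 + 11.6073*j + 1.512
(3) = -0.81*c^3 - 0.94*c^2 - 2.52*c + 1.15
(4) = 4*s^3 - 8
(5) = 27*g^4 + 30*g^3 - 48*g^2 + 13*g - 56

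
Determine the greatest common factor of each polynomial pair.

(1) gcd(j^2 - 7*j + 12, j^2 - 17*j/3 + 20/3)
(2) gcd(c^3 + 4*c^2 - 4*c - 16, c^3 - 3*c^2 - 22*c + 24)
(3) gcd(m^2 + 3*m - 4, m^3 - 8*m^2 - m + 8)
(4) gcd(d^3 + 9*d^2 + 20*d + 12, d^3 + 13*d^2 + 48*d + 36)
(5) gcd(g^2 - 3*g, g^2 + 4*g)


(1) = gcd((j - 4)*(j - 3), (j - 4)*(j - 5/3)) = j - 4
(2) = c + 4
(3) = m - 1
(4) = d^2 + 7*d + 6
(5) = gcd(g*(g - 3), g*(g + 4)) = g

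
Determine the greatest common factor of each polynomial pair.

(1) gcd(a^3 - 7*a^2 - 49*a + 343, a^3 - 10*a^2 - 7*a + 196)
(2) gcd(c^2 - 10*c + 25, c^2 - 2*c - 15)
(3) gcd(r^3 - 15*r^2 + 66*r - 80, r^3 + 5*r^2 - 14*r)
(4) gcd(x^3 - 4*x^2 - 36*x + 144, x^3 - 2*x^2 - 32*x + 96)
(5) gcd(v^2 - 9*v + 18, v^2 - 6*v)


(1) = gcd((a - 7)^2*(a + 7), (a - 7)^2*(a + 4)) = a^2 - 14*a + 49
(2) = gcd((c - 5)^2, (c - 5)*(c + 3)) = c - 5
(3) = r - 2
(4) = x^2 + 2*x - 24
(5) = gcd((v - 6)*(v - 3), v*(v - 6)) = v - 6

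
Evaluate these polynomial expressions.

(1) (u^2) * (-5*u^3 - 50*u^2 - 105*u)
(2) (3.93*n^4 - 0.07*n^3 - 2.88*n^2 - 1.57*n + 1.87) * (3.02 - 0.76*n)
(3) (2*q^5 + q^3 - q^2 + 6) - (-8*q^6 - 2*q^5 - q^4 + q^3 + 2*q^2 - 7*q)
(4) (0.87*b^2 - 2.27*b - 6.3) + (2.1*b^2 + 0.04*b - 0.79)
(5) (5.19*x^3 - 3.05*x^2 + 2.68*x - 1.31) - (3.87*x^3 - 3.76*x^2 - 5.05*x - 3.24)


(1) = -5*u^5 - 50*u^4 - 105*u^3
(2) = -2.9868*n^5 + 11.9218*n^4 + 1.9774*n^3 - 7.5044*n^2 - 6.1626*n + 5.6474
(3) = 8*q^6 + 4*q^5 + q^4 - 3*q^2 + 7*q + 6
(4) = 2.97*b^2 - 2.23*b - 7.09
(5) = 1.32*x^3 + 0.71*x^2 + 7.73*x + 1.93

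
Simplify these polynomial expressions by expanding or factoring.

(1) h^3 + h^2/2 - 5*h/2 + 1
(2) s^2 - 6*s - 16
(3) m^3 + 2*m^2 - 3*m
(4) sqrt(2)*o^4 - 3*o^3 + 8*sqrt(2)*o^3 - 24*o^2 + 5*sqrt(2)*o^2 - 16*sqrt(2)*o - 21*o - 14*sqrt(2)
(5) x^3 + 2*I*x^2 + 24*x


(1) = (h - 1)*(h - 1/2)*(h + 2)
(2) = (s - 8)*(s + 2)
(3) = m*(m - 1)*(m + 3)
(4) = (o + 7)*(o - 2*sqrt(2))*(o + sqrt(2)/2)*(sqrt(2)*o + sqrt(2))
(5) = x*(x - 4*I)*(x + 6*I)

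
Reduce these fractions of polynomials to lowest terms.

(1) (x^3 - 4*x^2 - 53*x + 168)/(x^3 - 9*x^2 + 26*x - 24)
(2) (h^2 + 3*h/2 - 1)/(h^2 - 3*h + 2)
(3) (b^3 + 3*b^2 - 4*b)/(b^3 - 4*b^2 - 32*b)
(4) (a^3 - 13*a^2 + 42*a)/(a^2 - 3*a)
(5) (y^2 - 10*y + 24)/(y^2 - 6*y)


(1) = (x^2 - x - 56)/(x^2 - 6*x + 8)
(2) = (2*h^2 + 3*h - 2)/(2*h^2 - 6*h + 4)
(3) = (b - 1)/(b - 8)
(4) = (a^2 - 13*a + 42)/(a - 3)
(5) = (y - 4)/y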